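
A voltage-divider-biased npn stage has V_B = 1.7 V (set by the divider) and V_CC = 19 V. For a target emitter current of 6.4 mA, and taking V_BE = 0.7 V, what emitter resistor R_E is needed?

V_E = V_B − V_BE = 1.7 − 0.7 = 1 V.
R_E = V_E / I_E = 1 / 6.4 = 0.156 kΩ.

R_E ≈ 0.16 kΩ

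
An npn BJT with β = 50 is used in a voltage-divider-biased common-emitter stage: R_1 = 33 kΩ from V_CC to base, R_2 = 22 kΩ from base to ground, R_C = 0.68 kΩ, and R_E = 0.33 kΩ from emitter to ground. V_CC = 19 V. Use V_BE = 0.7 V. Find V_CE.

Thevenize the base divider: V_Th = V_CC·R_2/(R_1+R_2) = 19×22/55 = 7.6 V, R_Th = R_1‖R_2 = 13.2 kΩ.
Base-emitter loop: V_Th = I_B·R_Th + V_BE + (β+1)I_B·R_E, so I_B = (7.6 − 0.7) / (13.2 + 51×0.33) = 0.23 mA.
I_C = β·I_B = 50×0.23 = 11.5 mA, and I_E = (β+1)I_B = 11.7 mA.
V_CE = V_CC − I_C·R_C − I_E·R_E = 19 − 11.5×0.68 − 11.7×0.33 = 7.32 V.
V_CE = 7.32 V > 0.2 V confirms active-region operation.

V_CE ≈ 7.3 V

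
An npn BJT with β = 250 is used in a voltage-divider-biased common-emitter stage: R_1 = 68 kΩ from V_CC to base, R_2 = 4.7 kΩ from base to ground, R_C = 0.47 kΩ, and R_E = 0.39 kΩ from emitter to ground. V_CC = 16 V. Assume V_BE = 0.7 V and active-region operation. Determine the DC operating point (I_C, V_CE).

I_C ≈ 0.82 mA, V_CE ≈ 15 V

Thevenize the base divider: V_Th = V_CC·R_2/(R_1+R_2) = 16×4.7/72.7 = 1.03 V, R_Th = R_1‖R_2 = 4.4 kΩ.
Base-emitter loop: V_Th = I_B·R_Th + V_BE + (β+1)I_B·R_E, so I_B = (1.03 − 0.7) / (4.4 + 251×0.39) = 0.00327 mA.
I_C = β·I_B = 250×0.00327 = 0.817 mA, and I_E = (β+1)I_B = 0.821 mA.
V_CE = V_CC − I_C·R_C − I_E·R_E = 16 − 0.817×0.47 − 0.821×0.39 = 15.3 V.
V_CE = 15.3 V > 0.2 V confirms active-region operation.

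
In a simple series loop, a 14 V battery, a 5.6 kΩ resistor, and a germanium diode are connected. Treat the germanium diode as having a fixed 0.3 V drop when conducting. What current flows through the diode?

KVL around the loop: 14 = V_D + I·R = 0.3 + I × 5.6 kΩ.
So I = (14 − 0.3) / 5.6 kΩ = 13.7 / 5.6 = 2.45 mA.

I ≈ 2.4 mA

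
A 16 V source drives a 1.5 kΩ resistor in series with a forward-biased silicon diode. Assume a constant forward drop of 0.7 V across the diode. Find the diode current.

I ≈ 10 mA

KVL around the loop: 16 = V_D + I·R = 0.7 + I × 1.5 kΩ.
So I = (16 − 0.7) / 1.5 kΩ = 15.3 / 1.5 = 10.2 mA.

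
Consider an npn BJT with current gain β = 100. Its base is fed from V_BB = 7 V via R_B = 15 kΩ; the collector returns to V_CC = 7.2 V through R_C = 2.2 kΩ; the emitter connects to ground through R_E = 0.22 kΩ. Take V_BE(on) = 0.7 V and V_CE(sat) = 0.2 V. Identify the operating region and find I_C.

Assume active: I_B = (7 − 0.7)/(15 + 101×0.22) = 0.169 mA, I_C = β·I_B = 16.9 mA.
Then V_CE = 7.2 − 16.9×2.2 − 17.1×0.22 = -33.8 V < 0.2 V — the active assumption fails.
Re-solve with V_CE = 0.2 V. KCL at the emitter: V_E/R_E = (V_BB−0.7−V_E)/R_B + (V_CC−0.2−V_E)/R_C, giving V_E = 0.711 V.
I_C = (V_CC − 0.2 − V_E)/R_C = (7 − 0.711)/2.2 = 2.86 mA.
Check: I_B = (6.3 − 0.711)/15 = 0.373 mA, and β·I_B = 37.3 mA > I_C, confirming saturation.

saturation; I_C ≈ 2.9 mA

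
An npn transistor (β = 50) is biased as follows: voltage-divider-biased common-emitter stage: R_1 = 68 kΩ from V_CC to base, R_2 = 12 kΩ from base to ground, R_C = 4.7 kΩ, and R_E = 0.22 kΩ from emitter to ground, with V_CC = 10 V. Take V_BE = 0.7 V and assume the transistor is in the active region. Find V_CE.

Thevenize the base divider: V_Th = V_CC·R_2/(R_1+R_2) = 10×12/80 = 1.5 V, R_Th = R_1‖R_2 = 10.2 kΩ.
Base-emitter loop: V_Th = I_B·R_Th + V_BE + (β+1)I_B·R_E, so I_B = (1.5 − 0.7) / (10.2 + 51×0.22) = 0.0373 mA.
I_C = β·I_B = 50×0.0373 = 1.87 mA, and I_E = (β+1)I_B = 1.9 mA.
V_CE = V_CC − I_C·R_C − I_E·R_E = 10 − 1.87×4.7 − 1.9×0.22 = 0.804 V.
V_CE = 0.804 V > 0.2 V confirms active-region operation.

V_CE ≈ 0.8 V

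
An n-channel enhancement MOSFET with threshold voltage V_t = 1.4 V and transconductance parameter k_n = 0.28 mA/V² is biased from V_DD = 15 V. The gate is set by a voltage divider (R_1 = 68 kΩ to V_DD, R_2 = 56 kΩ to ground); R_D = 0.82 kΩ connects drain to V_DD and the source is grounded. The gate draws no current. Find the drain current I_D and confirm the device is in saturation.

I_D ≈ 4 mA

V_G = V_DD·R_2/(R_1+R_2) = 15×56/124 = 6.77 V. With the source grounded, V_GS = V_G = 6.77 V.
Assume saturation: I_D = (k_n/2)(V_GS − V_t)² = (0.28/2)×(6.77 − 1.4)² = 0.14×5.37² = 4.04 mA.
V_DS = V_DD − I_D·R_D = 15 − 4.04×0.82 = 11.7 V.
Saturation requires V_DS ≥ V_GS − V_t = 5.37 V; 11.7 ≥ 5.37 ✓.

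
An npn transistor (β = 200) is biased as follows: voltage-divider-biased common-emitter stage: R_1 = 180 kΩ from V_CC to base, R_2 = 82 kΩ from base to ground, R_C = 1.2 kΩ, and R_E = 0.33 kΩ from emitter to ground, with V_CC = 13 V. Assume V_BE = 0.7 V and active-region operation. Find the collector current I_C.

Thevenize the base divider: V_Th = V_CC·R_2/(R_1+R_2) = 13×82/262 = 4.07 V, R_Th = R_1‖R_2 = 56.3 kΩ.
Base-emitter loop: V_Th = I_B·R_Th + V_BE + (β+1)I_B·R_E, so I_B = (4.07 − 0.7) / (56.3 + 201×0.33) = 0.0275 mA.
I_C = β·I_B = 200×0.0275 = 5.49 mA, and I_E = (β+1)I_B = 5.52 mA.
V_CE = V_CC − I_C·R_C − I_E·R_E = 13 − 5.49×1.2 − 5.52×0.33 = 4.59 V.
V_CE = 4.59 V > 0.2 V confirms active-region operation.

I_C ≈ 5.5 mA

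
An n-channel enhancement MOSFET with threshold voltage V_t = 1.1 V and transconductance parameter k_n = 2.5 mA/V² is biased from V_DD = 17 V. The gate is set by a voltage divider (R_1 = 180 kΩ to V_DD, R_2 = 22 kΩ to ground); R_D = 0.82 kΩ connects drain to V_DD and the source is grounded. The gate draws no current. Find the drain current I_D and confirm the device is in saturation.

I_D ≈ 0.71 mA

V_G = V_DD·R_2/(R_1+R_2) = 17×22/202 = 1.85 V. With the source grounded, V_GS = V_G = 1.85 V.
Assume saturation: I_D = (k_n/2)(V_GS − V_t)² = (2.5/2)×(1.85 − 1.1)² = 1.25×0.751² = 0.706 mA.
V_DS = V_DD − I_D·R_D = 17 − 0.706×0.82 = 16.4 V.
Saturation requires V_DS ≥ V_GS − V_t = 0.751 V; 16.4 ≥ 0.751 ✓.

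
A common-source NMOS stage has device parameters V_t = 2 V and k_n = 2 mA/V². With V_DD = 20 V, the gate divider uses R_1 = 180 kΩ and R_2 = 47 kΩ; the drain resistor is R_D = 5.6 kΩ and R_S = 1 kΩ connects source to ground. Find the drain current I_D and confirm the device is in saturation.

I_D ≈ 1.1 mA

V_G = V_DD·R_2/(R_1+R_2) = 20×47/227 = 4.14 V.
Assume saturation: I_D = (k_n/2)(V_GS − V_t)² with V_GS = V_G − I_D·R_S = 4.14 − 1·I_D.
Substituting gives 1·I_D² − 5.28·I_D + 4.58 = 0, with roots I_D = 1.09 or 4.19 mA.
The root I_D = 4.19 mA gives V_GS = -0.0463 V ≤ V_t, so take I_D = 1.09 mA.
Then V_GS = 3.05 V and V_DS = V_DD − I_D(R_D+R_S) = 20 − 1.09×6.6 = 12.8 V.
Saturation requires V_DS ≥ V_GS − V_t = 1.05 V; 12.8 ≥ 1.05 ✓.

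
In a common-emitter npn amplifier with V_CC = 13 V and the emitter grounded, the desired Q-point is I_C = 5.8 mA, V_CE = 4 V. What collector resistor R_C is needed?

Collector loop: V_CC = I_C·R_C + V_CE.
R_C = (V_CC − V_CE)/I_C = (13 − 4)/5.8 = 1.55 kΩ.

R_C ≈ 1.6 kΩ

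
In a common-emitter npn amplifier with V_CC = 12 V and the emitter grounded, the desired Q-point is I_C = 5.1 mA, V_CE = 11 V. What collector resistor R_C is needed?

Collector loop: V_CC = I_C·R_C + V_CE.
R_C = (V_CC − V_CE)/I_C = (12 − 11)/5.1 = 0.196 kΩ.

R_C ≈ 0.2 kΩ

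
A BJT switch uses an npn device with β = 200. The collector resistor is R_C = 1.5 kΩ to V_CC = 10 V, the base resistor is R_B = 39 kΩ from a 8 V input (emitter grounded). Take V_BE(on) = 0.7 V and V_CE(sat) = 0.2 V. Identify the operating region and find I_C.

saturation; I_C ≈ 6.5 mA

Assume active: I_B = (8 − 0.7)/39 = 0.187 mA, giving I_C = β·I_B = 37.4 mA.
But then V_CE = 10 − 37.4×1.5 = -46.2 V < V_CE(sat) = 0.2 V — impossible in the active region.
So the transistor is saturated. With V_CE = 0.2 V, I_C = (V_CC − 0.2)/R_C = 9.8/1.5 = 6.53 mA.
Check: β·I_B = 37.4 mA > I_C = 6.53 mA, confirming saturation.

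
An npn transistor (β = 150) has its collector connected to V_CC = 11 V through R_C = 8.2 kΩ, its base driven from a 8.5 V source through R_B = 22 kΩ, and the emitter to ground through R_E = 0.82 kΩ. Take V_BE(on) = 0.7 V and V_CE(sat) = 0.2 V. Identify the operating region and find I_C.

saturation; I_C ≈ 1.2 mA

Assume active: I_B = (8.5 − 0.7)/(22 + 151×0.82) = 0.0535 mA, I_C = β·I_B = 8.02 mA.
Then V_CE = 11 − 8.02×8.2 − 8.08×0.82 = -61.4 V < 0.2 V — the active assumption fails.
Re-solve with V_CE = 0.2 V. KCL at the emitter: V_E/R_E = (V_BB−0.7−V_E)/R_B + (V_CC−0.2−V_E)/R_C, giving V_E = 1.21 V.
I_C = (V_CC − 0.2 − V_E)/R_C = (10.8 − 1.21)/8.2 = 1.17 mA.
Check: I_B = (7.8 − 1.21)/22 = 0.3 mA, and β·I_B = 45 mA > I_C, confirming saturation.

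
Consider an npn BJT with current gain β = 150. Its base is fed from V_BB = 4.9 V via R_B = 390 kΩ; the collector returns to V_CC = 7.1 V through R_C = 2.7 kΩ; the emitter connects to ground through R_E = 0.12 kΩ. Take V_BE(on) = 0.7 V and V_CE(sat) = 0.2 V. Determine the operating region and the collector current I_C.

Assume active. Base-emitter loop: I_B = (V_BB − V_BE)/(R_B + (β+1)R_E) = (4.9 − 0.7)/(390 + 151×0.12) = 0.0103 mA.
I_C = β·I_B = 150×0.0103 = 1.54 mA.
V_CE = V_CC − I_C·R_C − I_E·R_E = 7.1 − 1.54×2.7 − 1.55×0.12 = 2.75 V > V_CE(sat), so the active-region assumption holds.

active; I_C ≈ 1.5 mA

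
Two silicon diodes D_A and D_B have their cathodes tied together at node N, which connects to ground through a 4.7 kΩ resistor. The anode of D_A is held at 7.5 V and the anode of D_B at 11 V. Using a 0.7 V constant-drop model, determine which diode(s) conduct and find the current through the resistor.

Only D_B conducts; I_R ≈ 2.2 mA

Assume both conduct. Then node N would need to be at both 7.5−0.7 = 6.8 V and 11−0.7 = 10.3 V, which is impossible.
Assume only D_B conducts: V_N = 11 − 0.7 = 10.3 V, so I_R = 10.3/4.7 = 2.19 mA.
Check D_A: its anode-to-cathode voltage is 7.5 − 10.3 = -2.8 V < 0.7 V, so it is off. The assumption is consistent.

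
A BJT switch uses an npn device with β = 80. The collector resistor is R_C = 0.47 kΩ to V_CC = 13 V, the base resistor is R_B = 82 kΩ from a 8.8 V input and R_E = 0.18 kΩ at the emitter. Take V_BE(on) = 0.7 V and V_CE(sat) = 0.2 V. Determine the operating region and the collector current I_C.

active; I_C ≈ 6.7 mA

Assume active. Base-emitter loop: I_B = (V_BB − V_BE)/(R_B + (β+1)R_E) = (8.8 − 0.7)/(82 + 81×0.18) = 0.0839 mA.
I_C = β·I_B = 80×0.0839 = 6.71 mA.
V_CE = V_CC − I_C·R_C − I_E·R_E = 13 − 6.71×0.47 − 6.79×0.18 = 8.62 V > V_CE(sat), so the active-region assumption holds.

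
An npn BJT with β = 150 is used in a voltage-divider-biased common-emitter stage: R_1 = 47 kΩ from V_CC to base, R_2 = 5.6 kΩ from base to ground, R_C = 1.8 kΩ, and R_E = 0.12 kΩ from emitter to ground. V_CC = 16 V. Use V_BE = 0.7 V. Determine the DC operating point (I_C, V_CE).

Thevenize the base divider: V_Th = V_CC·R_2/(R_1+R_2) = 16×5.6/52.6 = 1.7 V, R_Th = R_1‖R_2 = 5 kΩ.
Base-emitter loop: V_Th = I_B·R_Th + V_BE + (β+1)I_B·R_E, so I_B = (1.7 − 0.7) / (5 + 151×0.12) = 0.0434 mA.
I_C = β·I_B = 150×0.0434 = 6.51 mA, and I_E = (β+1)I_B = 6.55 mA.
V_CE = V_CC − I_C·R_C − I_E·R_E = 16 − 6.51×1.8 − 6.55×0.12 = 3.5 V.
V_CE = 3.5 V > 0.2 V confirms active-region operation.

I_C ≈ 6.5 mA, V_CE ≈ 3.5 V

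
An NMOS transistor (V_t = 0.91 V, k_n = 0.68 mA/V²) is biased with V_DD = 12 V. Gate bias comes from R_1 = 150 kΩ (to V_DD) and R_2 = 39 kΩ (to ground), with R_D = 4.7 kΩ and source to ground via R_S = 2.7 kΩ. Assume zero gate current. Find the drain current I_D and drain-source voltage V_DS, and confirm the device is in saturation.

I_D ≈ 0.26 mA, V_DS ≈ 10 V

V_G = V_DD·R_2/(R_1+R_2) = 12×39/189 = 2.48 V.
Assume saturation: I_D = (k_n/2)(V_GS − V_t)² with V_GS = V_G − I_D·R_S = 2.48 − 2.7·I_D.
Substituting gives 2.48·I_D² − 3.88·I_D + 0.834 = 0, with roots I_D = 0.258 or 1.31 mA.
The root I_D = 1.31 mA gives V_GS = -1.05 V ≤ V_t, so take I_D = 0.258 mA.
Then V_GS = 1.78 V and V_DS = V_DD − I_D(R_D+R_S) = 12 − 0.258×7.4 = 10.1 V.
Saturation requires V_DS ≥ V_GS − V_t = 0.871 V; 10.1 ≥ 0.871 ✓.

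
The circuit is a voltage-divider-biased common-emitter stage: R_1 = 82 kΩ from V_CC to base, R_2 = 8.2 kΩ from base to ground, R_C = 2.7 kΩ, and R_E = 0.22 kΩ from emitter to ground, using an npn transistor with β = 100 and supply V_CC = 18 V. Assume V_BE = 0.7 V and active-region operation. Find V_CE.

V_CE ≈ 8.8 V

Thevenize the base divider: V_Th = V_CC·R_2/(R_1+R_2) = 18×8.2/90.2 = 1.64 V, R_Th = R_1‖R_2 = 7.45 kΩ.
Base-emitter loop: V_Th = I_B·R_Th + V_BE + (β+1)I_B·R_E, so I_B = (1.64 − 0.7) / (7.45 + 101×0.22) = 0.0316 mA.
I_C = β·I_B = 100×0.0316 = 3.16 mA, and I_E = (β+1)I_B = 3.19 mA.
V_CE = V_CC − I_C·R_C − I_E·R_E = 18 − 3.16×2.7 − 3.19×0.22 = 8.78 V.
V_CE = 8.78 V > 0.2 V confirms active-region operation.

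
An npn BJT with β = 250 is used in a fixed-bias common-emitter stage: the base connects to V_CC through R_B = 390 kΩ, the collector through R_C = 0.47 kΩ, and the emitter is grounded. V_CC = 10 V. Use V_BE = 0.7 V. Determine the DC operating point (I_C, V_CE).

I_C ≈ 6 mA, V_CE ≈ 7.2 V

Base loop: V_CC = I_B·R_B + V_BE, so I_B = (10 − 0.7)/390 kΩ = 0.0238 mA.
In the active region I_C = β·I_B = 250 × 0.0238 = 5.96 mA.
Collector loop: V_CE = V_CC − I_C·R_C = 10 − 5.96×0.47 = 7.2 V.
Since V_CE = 7.2 V > V_CE(sat) ≈ 0.2 V, the transistor is in the active region as assumed.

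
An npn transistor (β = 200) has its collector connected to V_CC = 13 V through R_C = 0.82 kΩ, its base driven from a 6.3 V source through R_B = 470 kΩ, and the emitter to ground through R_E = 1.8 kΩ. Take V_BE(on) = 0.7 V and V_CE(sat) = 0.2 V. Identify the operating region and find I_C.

Assume active. Base-emitter loop: I_B = (V_BB − V_BE)/(R_B + (β+1)R_E) = (6.3 − 0.7)/(470 + 201×1.8) = 0.00673 mA.
I_C = β·I_B = 200×0.00673 = 1.35 mA.
V_CE = V_CC − I_C·R_C − I_E·R_E = 13 − 1.35×0.82 − 1.35×1.8 = 9.46 V > V_CE(sat), so the active-region assumption holds.

active; I_C ≈ 1.3 mA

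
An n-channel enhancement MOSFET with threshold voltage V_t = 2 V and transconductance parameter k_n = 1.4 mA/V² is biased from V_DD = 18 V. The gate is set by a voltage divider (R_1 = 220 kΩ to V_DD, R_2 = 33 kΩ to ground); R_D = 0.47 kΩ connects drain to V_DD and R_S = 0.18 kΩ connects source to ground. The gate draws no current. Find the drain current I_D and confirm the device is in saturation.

I_D ≈ 0.078 mA

V_G = V_DD·R_2/(R_1+R_2) = 18×33/253 = 2.35 V.
Assume saturation: I_D = (k_n/2)(V_GS − V_t)² with V_GS = V_G − I_D·R_S = 2.35 − 0.18·I_D.
Substituting gives 0.0227·I_D² − 1.09·I_D + 0.0847 = 0, with roots I_D = 0.078 or 47.9 mA.
The root I_D = 47.9 mA gives V_GS = -6.27 V ≤ V_t, so take I_D = 0.078 mA.
Then V_GS = 2.33 V and V_DS = V_DD − I_D(R_D+R_S) = 18 − 0.078×0.65 = 17.9 V.
Saturation requires V_DS ≥ V_GS − V_t = 0.334 V; 17.9 ≥ 0.334 ✓.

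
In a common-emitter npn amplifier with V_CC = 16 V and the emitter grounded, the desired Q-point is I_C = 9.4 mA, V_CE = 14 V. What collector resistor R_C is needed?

Collector loop: V_CC = I_C·R_C + V_CE.
R_C = (V_CC − V_CE)/I_C = (16 − 14)/9.4 = 0.213 kΩ.

R_C ≈ 0.21 kΩ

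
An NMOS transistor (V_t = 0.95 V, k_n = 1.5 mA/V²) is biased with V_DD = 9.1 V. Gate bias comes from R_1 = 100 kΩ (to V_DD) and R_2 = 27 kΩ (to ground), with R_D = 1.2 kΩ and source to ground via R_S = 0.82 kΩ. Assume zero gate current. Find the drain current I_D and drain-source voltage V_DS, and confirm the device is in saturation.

V_G = V_DD·R_2/(R_1+R_2) = 9.1×27/127 = 1.93 V.
Assume saturation: I_D = (k_n/2)(V_GS − V_t)² with V_GS = V_G − I_D·R_S = 1.93 − 0.82·I_D.
Substituting gives 0.504·I_D² − 2.21·I_D + 0.727 = 0, with roots I_D = 0.358 or 4.03 mA.
The root I_D = 4.03 mA gives V_GS = -1.37 V ≤ V_t, so take I_D = 0.358 mA.
Then V_GS = 1.64 V and V_DS = V_DD − I_D(R_D+R_S) = 9.1 − 0.358×2.02 = 8.38 V.
Saturation requires V_DS ≥ V_GS − V_t = 0.691 V; 8.38 ≥ 0.691 ✓.

I_D ≈ 0.36 mA, V_DS ≈ 8.4 V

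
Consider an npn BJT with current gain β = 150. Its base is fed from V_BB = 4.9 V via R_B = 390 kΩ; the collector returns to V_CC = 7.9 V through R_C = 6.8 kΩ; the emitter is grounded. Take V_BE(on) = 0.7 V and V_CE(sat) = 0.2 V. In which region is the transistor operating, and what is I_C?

Assume active: I_B = (4.9 − 0.7)/390 = 0.0108 mA, giving I_C = β·I_B = 1.62 mA.
But then V_CE = 7.9 − 1.62×6.8 = -3.08 V < V_CE(sat) = 0.2 V — impossible in the active region.
So the transistor is saturated. With V_CE = 0.2 V, I_C = (V_CC − 0.2)/R_C = 7.7/6.8 = 1.13 mA.
Check: β·I_B = 1.62 mA > I_C = 1.13 mA, confirming saturation.

saturation; I_C ≈ 1.1 mA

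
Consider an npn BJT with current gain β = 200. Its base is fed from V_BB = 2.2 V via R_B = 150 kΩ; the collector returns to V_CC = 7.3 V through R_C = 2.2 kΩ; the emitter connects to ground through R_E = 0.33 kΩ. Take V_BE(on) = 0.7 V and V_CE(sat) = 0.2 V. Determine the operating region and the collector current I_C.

active; I_C ≈ 1.4 mA

Assume active. Base-emitter loop: I_B = (V_BB − V_BE)/(R_B + (β+1)R_E) = (2.2 − 0.7)/(150 + 201×0.33) = 0.00693 mA.
I_C = β·I_B = 200×0.00693 = 1.39 mA.
V_CE = V_CC − I_C·R_C − I_E·R_E = 7.3 − 1.39×2.2 − 1.39×0.33 = 3.79 V > V_CE(sat), so the active-region assumption holds.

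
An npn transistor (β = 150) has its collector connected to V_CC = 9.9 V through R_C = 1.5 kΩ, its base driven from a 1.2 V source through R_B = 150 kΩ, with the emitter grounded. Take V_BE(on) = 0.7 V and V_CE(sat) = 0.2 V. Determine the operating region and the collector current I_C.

Assume active. Base-emitter loop: I_B = (V_BB − V_BE)/R_B = (1.2 − 0.7)/150 = 0.00333 mA.
I_C = β·I_B = 150×0.00333 = 0.5 mA.
V_CE = V_CC − I_C·R_C = 9.9 − 0.5×1.5 = 9.15 V > V_CE(sat), so the active-region assumption holds.

active; I_C ≈ 0.5 mA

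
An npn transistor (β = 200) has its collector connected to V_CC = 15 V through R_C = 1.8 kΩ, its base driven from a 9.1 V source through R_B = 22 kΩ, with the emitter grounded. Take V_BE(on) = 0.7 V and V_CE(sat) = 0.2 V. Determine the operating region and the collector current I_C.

Assume active: I_B = (9.1 − 0.7)/22 = 0.382 mA, giving I_C = β·I_B = 76.4 mA.
But then V_CE = 15 − 76.4×1.8 = -122 V < V_CE(sat) = 0.2 V — impossible in the active region.
So the transistor is saturated. With V_CE = 0.2 V, I_C = (V_CC − 0.2)/R_C = 14.8/1.8 = 8.22 mA.
Check: β·I_B = 76.4 mA > I_C = 8.22 mA, confirming saturation.

saturation; I_C ≈ 8.2 mA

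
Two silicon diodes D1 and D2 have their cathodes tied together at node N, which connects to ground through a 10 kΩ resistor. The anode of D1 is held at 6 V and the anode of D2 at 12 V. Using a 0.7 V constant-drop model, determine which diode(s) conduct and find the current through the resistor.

Only D2 conducts; I_R ≈ 1.1 mA

Assume both conduct. Then node N would need to be at both 6−0.7 = 5.3 V and 12−0.7 = 11.3 V, which is impossible.
Assume only D2 conducts: V_N = 12 − 0.7 = 11.3 V, so I_R = 11.3/10 = 1.13 mA.
Check D1: its anode-to-cathode voltage is 6 − 11.3 = -5.3 V < 0.7 V, so it is off. The assumption is consistent.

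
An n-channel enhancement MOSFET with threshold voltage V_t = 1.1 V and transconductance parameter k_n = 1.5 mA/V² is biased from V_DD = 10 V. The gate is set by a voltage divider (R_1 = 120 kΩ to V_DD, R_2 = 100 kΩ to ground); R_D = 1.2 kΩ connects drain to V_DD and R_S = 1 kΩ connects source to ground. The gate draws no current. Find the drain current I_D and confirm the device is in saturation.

I_D ≈ 1.9 mA

V_G = V_DD·R_2/(R_1+R_2) = 10×100/220 = 4.55 V.
Assume saturation: I_D = (k_n/2)(V_GS − V_t)² with V_GS = V_G − I_D·R_S = 4.55 − 1·I_D.
Substituting gives 0.75·I_D² − 6.17·I_D + 8.9 = 0, with roots I_D = 1.87 or 6.36 mA.
The root I_D = 6.36 mA gives V_GS = -1.81 V ≤ V_t, so take I_D = 1.87 mA.
Then V_GS = 2.68 V and V_DS = V_DD − I_D(R_D+R_S) = 10 − 1.87×2.2 = 5.89 V.
Saturation requires V_DS ≥ V_GS − V_t = 1.58 V; 5.89 ≥ 1.58 ✓.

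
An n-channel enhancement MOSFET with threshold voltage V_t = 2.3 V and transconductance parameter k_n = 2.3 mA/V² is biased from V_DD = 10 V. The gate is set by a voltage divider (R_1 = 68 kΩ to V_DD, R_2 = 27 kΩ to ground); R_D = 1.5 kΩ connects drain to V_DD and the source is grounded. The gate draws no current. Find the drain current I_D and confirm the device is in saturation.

I_D ≈ 0.34 mA

V_G = V_DD·R_2/(R_1+R_2) = 10×27/95 = 2.84 V. With the source grounded, V_GS = V_G = 2.84 V.
Assume saturation: I_D = (k_n/2)(V_GS − V_t)² = (2.3/2)×(2.84 − 2.3)² = 1.15×0.542² = 0.338 mA.
V_DS = V_DD − I_D·R_D = 10 − 0.338×1.5 = 9.49 V.
Saturation requires V_DS ≥ V_GS − V_t = 0.542 V; 9.49 ≥ 0.542 ✓.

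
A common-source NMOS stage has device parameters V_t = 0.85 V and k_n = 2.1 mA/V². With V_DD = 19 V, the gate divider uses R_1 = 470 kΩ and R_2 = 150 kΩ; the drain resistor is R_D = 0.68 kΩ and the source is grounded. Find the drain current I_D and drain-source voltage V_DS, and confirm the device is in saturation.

V_G = V_DD·R_2/(R_1+R_2) = 19×150/620 = 4.6 V. With the source grounded, V_GS = V_G = 4.6 V.
Assume saturation: I_D = (k_n/2)(V_GS − V_t)² = (2.1/2)×(4.6 − 0.85)² = 1.05×3.75² = 14.7 mA.
V_DS = V_DD − I_D·R_D = 19 − 14.7×0.68 = 8.98 V.
Saturation requires V_DS ≥ V_GS − V_t = 3.75 V; 8.98 ≥ 3.75 ✓.

I_D ≈ 15 mA, V_DS ≈ 9 V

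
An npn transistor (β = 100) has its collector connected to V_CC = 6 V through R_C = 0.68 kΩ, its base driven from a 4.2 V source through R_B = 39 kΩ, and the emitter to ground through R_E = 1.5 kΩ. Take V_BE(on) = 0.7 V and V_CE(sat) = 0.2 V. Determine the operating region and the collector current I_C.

Assume active. Base-emitter loop: I_B = (V_BB − V_BE)/(R_B + (β+1)R_E) = (4.2 − 0.7)/(39 + 101×1.5) = 0.0184 mA.
I_C = β·I_B = 100×0.0184 = 1.84 mA.
V_CE = V_CC − I_C·R_C − I_E·R_E = 6 − 1.84×0.68 − 1.86×1.5 = 1.97 V > V_CE(sat), so the active-region assumption holds.

active; I_C ≈ 1.8 mA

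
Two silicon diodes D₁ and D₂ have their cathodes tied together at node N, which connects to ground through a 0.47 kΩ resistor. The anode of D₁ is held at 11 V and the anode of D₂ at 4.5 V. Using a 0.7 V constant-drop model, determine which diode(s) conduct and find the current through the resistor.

Assume both conduct. Then node N would need to be at both 11−0.7 = 10.3 V and 4.5−0.7 = 3.8 V, which is impossible.
Assume only D₁ conducts: V_N = 11 − 0.7 = 10.3 V, so I_R = 10.3/0.47 = 21.9 mA.
Check D₂: its anode-to-cathode voltage is 4.5 − 10.3 = -5.8 V < 0.7 V, so it is off. The assumption is consistent.

Only D₁ conducts; I_R ≈ 22 mA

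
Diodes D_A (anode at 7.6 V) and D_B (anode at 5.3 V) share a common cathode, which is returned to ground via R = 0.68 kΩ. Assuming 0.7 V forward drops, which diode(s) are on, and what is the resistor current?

Only D_A conducts; I_R ≈ 10 mA

Assume both conduct. Then node N would need to be at both 7.6−0.7 = 6.9 V and 5.3−0.7 = 4.6 V, which is impossible.
Assume only D_A conducts: V_N = 7.6 − 0.7 = 6.9 V, so I_R = 6.9/0.68 = 10.1 mA.
Check D_B: its anode-to-cathode voltage is 5.3 − 6.9 = -1.6 V < 0.7 V, so it is off. The assumption is consistent.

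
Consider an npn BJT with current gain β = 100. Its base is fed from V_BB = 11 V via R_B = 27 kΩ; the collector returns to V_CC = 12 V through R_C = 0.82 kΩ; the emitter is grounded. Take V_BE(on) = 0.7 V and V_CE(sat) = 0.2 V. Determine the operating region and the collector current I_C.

Assume active: I_B = (11 − 0.7)/27 = 0.381 mA, giving I_C = β·I_B = 38.1 mA.
But then V_CE = 12 − 38.1×0.82 = -19.3 V < V_CE(sat) = 0.2 V — impossible in the active region.
So the transistor is saturated. With V_CE = 0.2 V, I_C = (V_CC − 0.2)/R_C = 11.8/0.82 = 14.4 mA.
Check: β·I_B = 38.1 mA > I_C = 14.4 mA, confirming saturation.

saturation; I_C ≈ 14 mA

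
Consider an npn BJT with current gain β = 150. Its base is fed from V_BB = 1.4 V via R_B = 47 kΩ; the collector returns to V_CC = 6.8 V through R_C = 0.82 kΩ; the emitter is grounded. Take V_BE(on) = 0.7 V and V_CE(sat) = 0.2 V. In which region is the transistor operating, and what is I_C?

active; I_C ≈ 2.2 mA

Assume active. Base-emitter loop: I_B = (V_BB − V_BE)/R_B = (1.4 − 0.7)/47 = 0.0149 mA.
I_C = β·I_B = 150×0.0149 = 2.23 mA.
V_CE = V_CC − I_C·R_C = 6.8 − 2.23×0.82 = 4.97 V > V_CE(sat), so the active-region assumption holds.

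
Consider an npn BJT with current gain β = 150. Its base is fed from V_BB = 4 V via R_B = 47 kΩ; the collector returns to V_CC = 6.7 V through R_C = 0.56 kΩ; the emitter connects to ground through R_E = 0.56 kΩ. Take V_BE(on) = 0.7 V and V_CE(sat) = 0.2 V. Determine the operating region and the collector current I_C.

Assume active. Base-emitter loop: I_B = (V_BB − V_BE)/(R_B + (β+1)R_E) = (4 − 0.7)/(47 + 151×0.56) = 0.0251 mA.
I_C = β·I_B = 150×0.0251 = 3.76 mA.
V_CE = V_CC − I_C·R_C − I_E·R_E = 6.7 − 3.76×0.56 − 3.79×0.56 = 2.47 V > V_CE(sat), so the active-region assumption holds.

active; I_C ≈ 3.8 mA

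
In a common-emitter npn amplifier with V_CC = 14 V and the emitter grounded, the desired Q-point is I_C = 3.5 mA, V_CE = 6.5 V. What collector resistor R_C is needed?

R_C ≈ 2.1 kΩ

Collector loop: V_CC = I_C·R_C + V_CE.
R_C = (V_CC − V_CE)/I_C = (14 − 6.5)/3.5 = 2.14 kΩ.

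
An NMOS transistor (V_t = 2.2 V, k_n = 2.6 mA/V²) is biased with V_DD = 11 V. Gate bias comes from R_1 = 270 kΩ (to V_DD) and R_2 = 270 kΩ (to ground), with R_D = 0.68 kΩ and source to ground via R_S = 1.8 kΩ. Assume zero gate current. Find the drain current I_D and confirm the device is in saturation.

V_G = V_DD·R_2/(R_1+R_2) = 11×270/540 = 5.5 V.
Assume saturation: I_D = (k_n/2)(V_GS − V_t)² with V_GS = V_G − I_D·R_S = 5.5 − 1.8·I_D.
Substituting gives 4.21·I_D² − 16.4·I_D + 14.2 = 0, with roots I_D = 1.28 or 2.62 mA.
The root I_D = 2.62 mA gives V_GS = 0.78 V ≤ V_t, so take I_D = 1.28 mA.
Then V_GS = 3.19 V and V_DS = V_DD − I_D(R_D+R_S) = 11 − 1.28×2.48 = 7.82 V.
Saturation requires V_DS ≥ V_GS − V_t = 0.993 V; 7.82 ≥ 0.993 ✓.

I_D ≈ 1.3 mA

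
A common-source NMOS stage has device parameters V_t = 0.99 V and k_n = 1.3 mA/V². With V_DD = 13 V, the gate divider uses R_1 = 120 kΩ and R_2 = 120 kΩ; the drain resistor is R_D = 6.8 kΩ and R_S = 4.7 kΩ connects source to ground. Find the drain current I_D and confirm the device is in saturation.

I_D ≈ 0.92 mA

V_G = V_DD·R_2/(R_1+R_2) = 13×120/240 = 6.5 V.
Assume saturation: I_D = (k_n/2)(V_GS − V_t)² with V_GS = V_G − I_D·R_S = 6.5 − 4.7·I_D.
Substituting gives 14.4·I_D² − 34.7·I_D + 19.7 = 0, with roots I_D = 0.919 or 1.5 mA.
The root I_D = 1.5 mA gives V_GS = -0.527 V ≤ V_t, so take I_D = 0.919 mA.
Then V_GS = 2.18 V and V_DS = V_DD − I_D(R_D+R_S) = 13 − 0.919×11.5 = 2.43 V.
Saturation requires V_DS ≥ V_GS − V_t = 1.19 V; 2.43 ≥ 1.19 ✓.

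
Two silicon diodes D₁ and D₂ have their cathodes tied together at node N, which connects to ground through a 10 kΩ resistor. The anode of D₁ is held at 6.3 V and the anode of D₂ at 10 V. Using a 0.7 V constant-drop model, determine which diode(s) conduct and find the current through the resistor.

Assume both conduct. Then node N would need to be at both 6.3−0.7 = 5.6 V and 10−0.7 = 9.3 V, which is impossible.
Assume only D₂ conducts: V_N = 10 − 0.7 = 9.3 V, so I_R = 9.3/10 = 0.93 mA.
Check D₁: its anode-to-cathode voltage is 6.3 − 9.3 = -3 V < 0.7 V, so it is off. The assumption is consistent.

Only D₂ conducts; I_R ≈ 0.93 mA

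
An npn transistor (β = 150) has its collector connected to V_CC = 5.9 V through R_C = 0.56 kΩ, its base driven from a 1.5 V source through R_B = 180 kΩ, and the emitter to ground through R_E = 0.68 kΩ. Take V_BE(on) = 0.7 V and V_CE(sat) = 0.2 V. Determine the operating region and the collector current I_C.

Assume active. Base-emitter loop: I_B = (V_BB − V_BE)/(R_B + (β+1)R_E) = (1.5 − 0.7)/(180 + 151×0.68) = 0.00283 mA.
I_C = β·I_B = 150×0.00283 = 0.425 mA.
V_CE = V_CC − I_C·R_C − I_E·R_E = 5.9 − 0.425×0.56 − 0.427×0.68 = 5.37 V > V_CE(sat), so the active-region assumption holds.

active; I_C ≈ 0.42 mA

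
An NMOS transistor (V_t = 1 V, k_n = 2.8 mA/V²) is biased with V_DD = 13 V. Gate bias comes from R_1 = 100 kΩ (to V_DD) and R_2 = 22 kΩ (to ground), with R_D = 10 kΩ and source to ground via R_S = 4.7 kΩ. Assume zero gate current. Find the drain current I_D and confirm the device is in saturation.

I_D ≈ 0.2 mA

V_G = V_DD·R_2/(R_1+R_2) = 13×22/122 = 2.34 V.
Assume saturation: I_D = (k_n/2)(V_GS − V_t)² with V_GS = V_G − I_D·R_S = 2.34 − 4.7·I_D.
Substituting gives 30.9·I_D² − 18.7·I_D + 2.53 = 0, with roots I_D = 0.205 or 0.4 mA.
The root I_D = 0.4 mA gives V_GS = 0.466 V ≤ V_t, so take I_D = 0.205 mA.
Then V_GS = 1.38 V and V_DS = V_DD − I_D(R_D+R_S) = 13 − 0.205×14.7 = 9.99 V.
Saturation requires V_DS ≥ V_GS − V_t = 0.382 V; 9.99 ≥ 0.382 ✓.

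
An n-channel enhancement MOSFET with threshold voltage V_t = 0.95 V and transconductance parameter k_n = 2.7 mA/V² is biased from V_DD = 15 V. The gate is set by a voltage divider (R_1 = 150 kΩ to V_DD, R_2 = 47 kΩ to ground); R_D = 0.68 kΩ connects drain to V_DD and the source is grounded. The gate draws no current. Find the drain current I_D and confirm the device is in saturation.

V_G = V_DD·R_2/(R_1+R_2) = 15×47/197 = 3.58 V. With the source grounded, V_GS = V_G = 3.58 V.
Assume saturation: I_D = (k_n/2)(V_GS − V_t)² = (2.7/2)×(3.58 − 0.95)² = 1.35×2.63² = 9.33 mA.
V_DS = V_DD − I_D·R_D = 15 − 9.33×0.68 = 8.66 V.
Saturation requires V_DS ≥ V_GS − V_t = 2.63 V; 8.66 ≥ 2.63 ✓.

I_D ≈ 9.3 mA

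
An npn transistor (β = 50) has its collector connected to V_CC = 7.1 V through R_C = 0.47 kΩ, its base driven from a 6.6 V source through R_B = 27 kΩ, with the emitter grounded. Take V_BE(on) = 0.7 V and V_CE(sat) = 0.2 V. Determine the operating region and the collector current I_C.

Assume active. Base-emitter loop: I_B = (V_BB − V_BE)/R_B = (6.6 − 0.7)/27 = 0.219 mA.
I_C = β·I_B = 50×0.219 = 10.9 mA.
V_CE = V_CC − I_C·R_C = 7.1 − 10.9×0.47 = 1.96 V > V_CE(sat), so the active-region assumption holds.

active; I_C ≈ 11 mA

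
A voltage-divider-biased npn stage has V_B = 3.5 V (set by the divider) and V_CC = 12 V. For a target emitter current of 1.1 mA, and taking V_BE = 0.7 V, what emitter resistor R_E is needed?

R_E ≈ 2.5 kΩ

V_E = V_B − V_BE = 3.5 − 0.7 = 2.8 V.
R_E = V_E / I_E = 2.8 / 1.1 = 2.55 kΩ.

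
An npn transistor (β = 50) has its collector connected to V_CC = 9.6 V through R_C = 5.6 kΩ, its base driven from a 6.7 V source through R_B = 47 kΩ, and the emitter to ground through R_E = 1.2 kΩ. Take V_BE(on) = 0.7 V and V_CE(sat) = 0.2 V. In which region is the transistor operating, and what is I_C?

saturation; I_C ≈ 1.4 mA

Assume active: I_B = (6.7 − 0.7)/(47 + 51×1.2) = 0.0555 mA, I_C = β·I_B = 2.77 mA.
Then V_CE = 9.6 − 2.77×5.6 − 2.83×1.2 = -9.32 V < 0.2 V — the active assumption fails.
Re-solve with V_CE = 0.2 V. KCL at the emitter: V_E/R_E = (V_BB−0.7−V_E)/R_B + (V_CC−0.2−V_E)/R_C, giving V_E = 1.75 V.
I_C = (V_CC − 0.2 − V_E)/R_C = (9.4 − 1.75)/5.6 = 1.37 mA.
Check: I_B = (6 − 1.75)/47 = 0.0905 mA, and β·I_B = 4.52 mA > I_C, confirming saturation.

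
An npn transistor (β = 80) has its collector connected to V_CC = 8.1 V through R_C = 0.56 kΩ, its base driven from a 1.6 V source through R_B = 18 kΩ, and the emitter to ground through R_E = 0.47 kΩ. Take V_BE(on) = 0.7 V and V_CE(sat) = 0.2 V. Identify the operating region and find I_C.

active; I_C ≈ 1.3 mA

Assume active. Base-emitter loop: I_B = (V_BB − V_BE)/(R_B + (β+1)R_E) = (1.6 − 0.7)/(18 + 81×0.47) = 0.0161 mA.
I_C = β·I_B = 80×0.0161 = 1.28 mA.
V_CE = V_CC − I_C·R_C − I_E·R_E = 8.1 − 1.28×0.56 − 1.3×0.47 = 6.77 V > V_CE(sat), so the active-region assumption holds.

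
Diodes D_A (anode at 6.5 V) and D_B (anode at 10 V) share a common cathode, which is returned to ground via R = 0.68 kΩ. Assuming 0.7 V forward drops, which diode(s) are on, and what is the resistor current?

Only D_B conducts; I_R ≈ 14 mA

Assume both conduct. Then node N would need to be at both 6.5−0.7 = 5.8 V and 10−0.7 = 9.3 V, which is impossible.
Assume only D_B conducts: V_N = 10 − 0.7 = 9.3 V, so I_R = 9.3/0.68 = 13.7 mA.
Check D_A: its anode-to-cathode voltage is 6.5 − 9.3 = -2.8 V < 0.7 V, so it is off. The assumption is consistent.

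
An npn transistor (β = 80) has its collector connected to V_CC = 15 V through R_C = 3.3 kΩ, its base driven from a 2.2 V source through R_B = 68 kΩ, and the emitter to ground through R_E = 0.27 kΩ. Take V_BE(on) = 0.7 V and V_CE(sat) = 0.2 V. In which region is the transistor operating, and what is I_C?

active; I_C ≈ 1.3 mA

Assume active. Base-emitter loop: I_B = (V_BB − V_BE)/(R_B + (β+1)R_E) = (2.2 − 0.7)/(68 + 81×0.27) = 0.0167 mA.
I_C = β·I_B = 80×0.0167 = 1.34 mA.
V_CE = V_CC − I_C·R_C − I_E·R_E = 15 − 1.34×3.3 − 1.35×0.27 = 10.2 V > V_CE(sat), so the active-region assumption holds.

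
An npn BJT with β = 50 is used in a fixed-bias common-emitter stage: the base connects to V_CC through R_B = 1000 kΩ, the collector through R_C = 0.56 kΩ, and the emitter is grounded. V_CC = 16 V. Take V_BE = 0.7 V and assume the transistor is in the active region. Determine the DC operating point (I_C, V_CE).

I_C ≈ 0.77 mA, V_CE ≈ 16 V

Base loop: V_CC = I_B·R_B + V_BE, so I_B = (16 − 0.7)/1000 kΩ = 0.0153 mA.
In the active region I_C = β·I_B = 50 × 0.0153 = 0.765 mA.
Collector loop: V_CE = V_CC − I_C·R_C = 16 − 0.765×0.56 = 15.6 V.
Since V_CE = 15.6 V > V_CE(sat) ≈ 0.2 V, the transistor is in the active region as assumed.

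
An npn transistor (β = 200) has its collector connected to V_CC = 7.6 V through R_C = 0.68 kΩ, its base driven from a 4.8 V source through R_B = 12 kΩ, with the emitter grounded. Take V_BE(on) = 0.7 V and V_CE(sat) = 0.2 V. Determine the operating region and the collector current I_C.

saturation; I_C ≈ 11 mA

Assume active: I_B = (4.8 − 0.7)/12 = 0.342 mA, giving I_C = β·I_B = 68.3 mA.
But then V_CE = 7.6 − 68.3×0.68 = -38.9 V < V_CE(sat) = 0.2 V — impossible in the active region.
So the transistor is saturated. With V_CE = 0.2 V, I_C = (V_CC − 0.2)/R_C = 7.4/0.68 = 10.9 mA.
Check: β·I_B = 68.3 mA > I_C = 10.9 mA, confirming saturation.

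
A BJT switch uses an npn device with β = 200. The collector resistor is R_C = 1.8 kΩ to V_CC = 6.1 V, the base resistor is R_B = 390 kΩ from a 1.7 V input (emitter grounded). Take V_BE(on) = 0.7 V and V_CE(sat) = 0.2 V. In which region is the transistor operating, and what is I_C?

Assume active. Base-emitter loop: I_B = (V_BB − V_BE)/R_B = (1.7 − 0.7)/390 = 0.00256 mA.
I_C = β·I_B = 200×0.00256 = 0.513 mA.
V_CE = V_CC − I_C·R_C = 6.1 − 0.513×1.8 = 5.18 V > V_CE(sat), so the active-region assumption holds.

active; I_C ≈ 0.51 mA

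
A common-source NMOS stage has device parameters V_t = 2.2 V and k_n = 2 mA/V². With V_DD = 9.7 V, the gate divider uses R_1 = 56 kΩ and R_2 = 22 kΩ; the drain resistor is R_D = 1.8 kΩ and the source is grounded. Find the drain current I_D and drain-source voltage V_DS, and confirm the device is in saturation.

V_G = V_DD·R_2/(R_1+R_2) = 9.7×22/78 = 2.74 V. With the source grounded, V_GS = V_G = 2.74 V.
Assume saturation: I_D = (k_n/2)(V_GS − V_t)² = (2/2)×(2.74 − 2.2)² = 1×0.536² = 0.287 mA.
V_DS = V_DD − I_D·R_D = 9.7 − 0.287×1.8 = 9.18 V.
Saturation requires V_DS ≥ V_GS − V_t = 0.536 V; 9.18 ≥ 0.536 ✓.

I_D ≈ 0.29 mA, V_DS ≈ 9.2 V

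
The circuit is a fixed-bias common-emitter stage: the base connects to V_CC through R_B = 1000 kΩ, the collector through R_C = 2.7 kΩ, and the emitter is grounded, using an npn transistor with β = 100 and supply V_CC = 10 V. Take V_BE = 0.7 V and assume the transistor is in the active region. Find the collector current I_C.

I_C ≈ 0.93 mA

Base loop: V_CC = I_B·R_B + V_BE, so I_B = (10 − 0.7)/1000 kΩ = 0.0093 mA.
In the active region I_C = β·I_B = 100 × 0.0093 = 0.93 mA.
Collector loop: V_CE = V_CC − I_C·R_C = 10 − 0.93×2.7 = 7.49 V.
Since V_CE = 7.49 V > V_CE(sat) ≈ 0.2 V, the transistor is in the active region as assumed.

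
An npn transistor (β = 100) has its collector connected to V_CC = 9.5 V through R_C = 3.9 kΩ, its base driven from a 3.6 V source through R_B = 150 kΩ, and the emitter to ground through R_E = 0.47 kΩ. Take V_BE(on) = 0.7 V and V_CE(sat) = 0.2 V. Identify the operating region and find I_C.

active; I_C ≈ 1.5 mA

Assume active. Base-emitter loop: I_B = (V_BB − V_BE)/(R_B + (β+1)R_E) = (3.6 − 0.7)/(150 + 101×0.47) = 0.0147 mA.
I_C = β·I_B = 100×0.0147 = 1.47 mA.
V_CE = V_CC − I_C·R_C − I_E·R_E = 9.5 − 1.47×3.9 − 1.48×0.47 = 3.08 V > V_CE(sat), so the active-region assumption holds.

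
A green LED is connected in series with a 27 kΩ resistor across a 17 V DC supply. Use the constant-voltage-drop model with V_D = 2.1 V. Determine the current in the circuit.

I ≈ 0.55 mA

KVL around the loop: 17 = V_D + I·R = 2.1 + I × 27 kΩ.
So I = (17 − 2.1) / 27 kΩ = 14.9 / 27 = 0.552 mA.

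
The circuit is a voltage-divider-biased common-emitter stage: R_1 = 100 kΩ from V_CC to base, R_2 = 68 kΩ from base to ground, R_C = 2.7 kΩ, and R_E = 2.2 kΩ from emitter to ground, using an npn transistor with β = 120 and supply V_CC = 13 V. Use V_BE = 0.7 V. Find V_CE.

V_CE ≈ 4.2 V

Thevenize the base divider: V_Th = V_CC·R_2/(R_1+R_2) = 13×68/168 = 5.26 V, R_Th = R_1‖R_2 = 40.5 kΩ.
Base-emitter loop: V_Th = I_B·R_Th + V_BE + (β+1)I_B·R_E, so I_B = (5.26 − 0.7) / (40.5 + 121×2.2) = 0.0149 mA.
I_C = β·I_B = 120×0.0149 = 1.79 mA, and I_E = (β+1)I_B = 1.8 mA.
V_CE = V_CC − I_C·R_C − I_E·R_E = 13 − 1.79×2.7 − 1.8×2.2 = 4.22 V.
V_CE = 4.22 V > 0.2 V confirms active-region operation.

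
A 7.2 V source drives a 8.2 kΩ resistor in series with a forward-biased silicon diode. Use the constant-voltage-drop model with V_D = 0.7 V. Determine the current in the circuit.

I ≈ 0.79 mA

KVL around the loop: 7.2 = V_D + I·R = 0.7 + I × 8.2 kΩ.
So I = (7.2 − 0.7) / 8.2 kΩ = 6.5 / 8.2 = 0.793 mA.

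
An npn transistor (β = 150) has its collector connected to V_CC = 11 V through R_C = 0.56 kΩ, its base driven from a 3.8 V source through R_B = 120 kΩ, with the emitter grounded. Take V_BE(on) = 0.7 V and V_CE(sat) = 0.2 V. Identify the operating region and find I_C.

Assume active. Base-emitter loop: I_B = (V_BB − V_BE)/R_B = (3.8 − 0.7)/120 = 0.0258 mA.
I_C = β·I_B = 150×0.0258 = 3.87 mA.
V_CE = V_CC − I_C·R_C = 11 − 3.87×0.56 = 8.83 V > V_CE(sat), so the active-region assumption holds.

active; I_C ≈ 3.9 mA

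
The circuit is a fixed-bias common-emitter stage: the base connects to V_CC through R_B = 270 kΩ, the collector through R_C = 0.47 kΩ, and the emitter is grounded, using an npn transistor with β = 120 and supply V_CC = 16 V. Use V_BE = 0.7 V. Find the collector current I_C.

I_C ≈ 6.8 mA

Base loop: V_CC = I_B·R_B + V_BE, so I_B = (16 − 0.7)/270 kΩ = 0.0567 mA.
In the active region I_C = β·I_B = 120 × 0.0567 = 6.8 mA.
Collector loop: V_CE = V_CC − I_C·R_C = 16 − 6.8×0.47 = 12.8 V.
Since V_CE = 12.8 V > V_CE(sat) ≈ 0.2 V, the transistor is in the active region as assumed.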